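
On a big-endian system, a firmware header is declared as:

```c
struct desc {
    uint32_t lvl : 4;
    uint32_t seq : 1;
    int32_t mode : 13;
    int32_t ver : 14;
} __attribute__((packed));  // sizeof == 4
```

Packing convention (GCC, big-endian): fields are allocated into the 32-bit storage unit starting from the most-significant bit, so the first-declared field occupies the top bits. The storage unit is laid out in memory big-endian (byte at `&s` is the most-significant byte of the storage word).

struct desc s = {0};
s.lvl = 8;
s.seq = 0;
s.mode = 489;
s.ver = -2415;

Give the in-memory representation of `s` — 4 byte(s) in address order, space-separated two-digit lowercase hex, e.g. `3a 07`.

[28+:4] lvl=8 & 0xf = 0x8; word=0x80000000
[27+:1] seq=0 & 0x1 = 0x0; word=0x80000000
[14+:13] mode=489 & 0x1fff = 0x1e9; word=0x807a4000
[0+:14] ver=-2415 & 0x3fff = 0x3691; word=0x807a7691
word = 0x807a7691 → big-endian bytes:
  [0]=0x80  [1]=0x7a  [2]=0x76  [3]=0x91

80 7a 76 91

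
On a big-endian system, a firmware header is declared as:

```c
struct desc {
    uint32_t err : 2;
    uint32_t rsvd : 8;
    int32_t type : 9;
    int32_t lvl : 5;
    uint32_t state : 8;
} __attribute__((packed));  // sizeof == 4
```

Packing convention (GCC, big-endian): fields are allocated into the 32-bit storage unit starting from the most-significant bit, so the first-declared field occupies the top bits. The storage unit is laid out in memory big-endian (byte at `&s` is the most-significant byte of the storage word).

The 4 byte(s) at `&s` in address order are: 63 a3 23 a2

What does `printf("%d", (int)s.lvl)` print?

3

[0]=0x63 [1]=0xa3 [2]=0x23 [3]=0xa2 (big-endian) → word 0x63a323a2
err:2 @ bit 30 → (0x63a323a2>>30)&0x3 = 0x1
rsvd:8 @ bit 22 → (0x63a323a2>>22)&0xff = 0x8e
type:9 @ bit 13 → (0x63a323a2>>13)&0x1ff = 0x119
lvl:5 @ bit 8 → (0x63a323a2>>8)&0x1f = 0x3  ←
state:8 @ bit 0 → (0x63a323a2>>0)&0xff = 0xa2
lvl signed 5b, MSB=0: value = 3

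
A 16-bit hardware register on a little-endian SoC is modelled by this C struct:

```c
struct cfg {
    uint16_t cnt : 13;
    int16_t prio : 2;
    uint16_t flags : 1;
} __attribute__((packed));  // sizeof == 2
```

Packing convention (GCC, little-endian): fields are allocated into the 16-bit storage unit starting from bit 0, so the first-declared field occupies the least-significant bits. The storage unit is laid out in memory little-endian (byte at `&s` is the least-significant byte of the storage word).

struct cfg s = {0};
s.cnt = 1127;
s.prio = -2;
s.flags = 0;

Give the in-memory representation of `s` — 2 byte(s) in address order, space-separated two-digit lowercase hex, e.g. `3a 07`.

cnt (13b) val=1127 bits=0x467 at bit 0: 0x0467
prio (2b) val=-2 bits=0x2 at bit 13: 0x4467
flags (1b) val=0 bits=0x0 at bit 15: 0x4467
word = 0x4467 → little-endian bytes:
  [0]=0x67  [1]=0x44

67 44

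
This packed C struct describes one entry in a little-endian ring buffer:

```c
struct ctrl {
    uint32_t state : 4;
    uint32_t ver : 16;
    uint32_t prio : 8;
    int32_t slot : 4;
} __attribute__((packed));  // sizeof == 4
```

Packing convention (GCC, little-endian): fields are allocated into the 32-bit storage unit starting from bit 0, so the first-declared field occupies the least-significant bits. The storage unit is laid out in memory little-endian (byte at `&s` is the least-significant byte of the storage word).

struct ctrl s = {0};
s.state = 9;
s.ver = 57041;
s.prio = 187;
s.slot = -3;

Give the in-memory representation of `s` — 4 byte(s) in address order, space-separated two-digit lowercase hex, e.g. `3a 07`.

[0+:4] state=9 & 0xf = 0x9; word=0x00000009
[4+:16] ver=57041 & 0xffff = 0xded1; word=0x000ded19
[20+:8] prio=187 & 0xff = 0xbb; word=0x0bbded19
[28+:4] slot=-3 & 0xf = 0xd; word=0xdbbded19
word = 0xdbbded19 → little-endian bytes:
  [0]=0x19  [1]=0xed  [2]=0xbd  [3]=0xdb

19 ed bd db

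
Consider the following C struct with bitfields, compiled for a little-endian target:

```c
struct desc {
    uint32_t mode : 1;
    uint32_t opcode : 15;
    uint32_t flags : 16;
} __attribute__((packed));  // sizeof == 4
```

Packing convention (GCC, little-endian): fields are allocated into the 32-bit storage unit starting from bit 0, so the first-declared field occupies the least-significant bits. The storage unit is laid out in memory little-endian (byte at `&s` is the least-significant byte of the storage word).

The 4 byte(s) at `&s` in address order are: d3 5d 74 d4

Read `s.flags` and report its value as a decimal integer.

[0]=0xd3 [1]=0x5d [2]=0x74 [3]=0xd4 (little-endian) → word 0xd4745dd3
mode [0+:1] = (word>>0) & 0x1 = 1
opcode [1+:15] = (word>>1) & 0x7fff = 12009
flags [16+:16] = (word>>16) & 0xffff = 54388  ←

54388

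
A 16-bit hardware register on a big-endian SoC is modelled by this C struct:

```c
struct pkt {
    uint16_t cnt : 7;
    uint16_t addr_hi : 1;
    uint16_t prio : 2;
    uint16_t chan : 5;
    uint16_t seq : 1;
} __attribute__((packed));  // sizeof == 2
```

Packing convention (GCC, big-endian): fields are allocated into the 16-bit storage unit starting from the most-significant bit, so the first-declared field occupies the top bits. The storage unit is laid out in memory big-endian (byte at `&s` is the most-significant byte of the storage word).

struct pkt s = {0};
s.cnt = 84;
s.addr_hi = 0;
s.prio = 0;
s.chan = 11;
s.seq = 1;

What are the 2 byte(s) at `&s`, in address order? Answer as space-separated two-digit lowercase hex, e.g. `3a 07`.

a8 17

cnt (7b) val=84 bits=0x54 at bit 9: 0xa800
addr_hi (1b) val=0 bits=0x0 at bit 8: 0xa800
prio (2b) val=0 bits=0x0 at bit 6: 0xa800
chan (5b) val=11 bits=0xb at bit 1: 0xa816
seq (1b) val=1 bits=0x1 at bit 0: 0xa817
word = 0xa817 → big-endian bytes:
  [0]=0xa8  [1]=0x17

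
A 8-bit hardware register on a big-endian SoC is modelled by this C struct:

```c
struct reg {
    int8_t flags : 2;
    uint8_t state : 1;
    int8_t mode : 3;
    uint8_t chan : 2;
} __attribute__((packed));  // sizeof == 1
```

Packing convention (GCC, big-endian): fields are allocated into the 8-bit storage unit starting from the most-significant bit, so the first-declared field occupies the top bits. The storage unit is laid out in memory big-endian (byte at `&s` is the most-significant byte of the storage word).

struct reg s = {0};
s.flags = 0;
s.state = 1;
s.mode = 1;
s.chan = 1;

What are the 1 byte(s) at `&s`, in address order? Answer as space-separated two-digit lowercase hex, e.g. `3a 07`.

25

[6+:2] flags=0 & 0x3 = 0x0; word=0x00
[5+:1] state=1 & 0x1 = 0x1; word=0x20
[2+:3] mode=1 & 0x7 = 0x1; word=0x24
[0+:2] chan=1 & 0x3 = 0x1; word=0x25
word = 0x25 → big-endian bytes:
  [0]=0x25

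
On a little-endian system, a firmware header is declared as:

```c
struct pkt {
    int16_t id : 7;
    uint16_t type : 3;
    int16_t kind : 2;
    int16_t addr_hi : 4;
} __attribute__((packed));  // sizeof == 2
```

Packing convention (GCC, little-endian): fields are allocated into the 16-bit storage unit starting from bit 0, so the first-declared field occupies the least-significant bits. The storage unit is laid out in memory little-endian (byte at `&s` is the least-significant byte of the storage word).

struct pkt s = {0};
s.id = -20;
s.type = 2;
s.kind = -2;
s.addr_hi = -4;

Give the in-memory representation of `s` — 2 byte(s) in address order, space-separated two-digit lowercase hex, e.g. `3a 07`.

6c c9

[0+:7] id=-20 & 0x7f = 0x6c; word=0x006c
[7+:3] type=2 & 0x7 = 0x2; word=0x016c
[10+:2] kind=-2 & 0x3 = 0x2; word=0x096c
[12+:4] addr_hi=-4 & 0xf = 0xc; word=0xc96c
word = 0xc96c → little-endian bytes:
  [0]=0x6c  [1]=0xc9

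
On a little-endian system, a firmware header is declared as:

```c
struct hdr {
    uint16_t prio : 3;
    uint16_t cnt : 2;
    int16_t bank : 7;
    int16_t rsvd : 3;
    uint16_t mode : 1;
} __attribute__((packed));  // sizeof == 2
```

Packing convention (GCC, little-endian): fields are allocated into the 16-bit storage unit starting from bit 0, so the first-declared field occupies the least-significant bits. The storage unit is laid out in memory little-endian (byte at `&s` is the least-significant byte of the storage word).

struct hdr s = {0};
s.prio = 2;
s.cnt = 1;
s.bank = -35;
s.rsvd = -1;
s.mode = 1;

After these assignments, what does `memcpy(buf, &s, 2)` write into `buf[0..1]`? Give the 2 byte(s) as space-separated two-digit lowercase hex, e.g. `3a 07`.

aa fb

prio:3 = 2 → 0x2 << 0 → word 0x0002
cnt:2 = 1 → 0x1 << 3 → word 0x000a
bank:7 = -35 → 0x5d << 5 → word 0x0baa
rsvd:3 = -1 → 0x7 << 12 → word 0x7baa
mode:1 = 1 → 0x1 << 15 → word 0xfbaa
word = 0xfbaa → little-endian bytes:
  [0]=0xaa  [1]=0xfb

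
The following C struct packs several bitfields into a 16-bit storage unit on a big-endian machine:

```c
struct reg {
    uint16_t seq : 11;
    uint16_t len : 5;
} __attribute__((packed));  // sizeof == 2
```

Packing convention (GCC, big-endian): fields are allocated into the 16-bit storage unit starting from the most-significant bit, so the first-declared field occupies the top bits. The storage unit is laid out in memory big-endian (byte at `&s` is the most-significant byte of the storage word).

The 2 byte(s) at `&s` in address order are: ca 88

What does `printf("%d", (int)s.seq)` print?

[0]=0xca [1]=0x88 (big-endian) → word 0xca88
seq:11 @ bit 5 → (0xca88>>5)&0x7ff = 0x654  ←
len:5 @ bit 0 → (0xca88>>0)&0x1f = 0x8

1620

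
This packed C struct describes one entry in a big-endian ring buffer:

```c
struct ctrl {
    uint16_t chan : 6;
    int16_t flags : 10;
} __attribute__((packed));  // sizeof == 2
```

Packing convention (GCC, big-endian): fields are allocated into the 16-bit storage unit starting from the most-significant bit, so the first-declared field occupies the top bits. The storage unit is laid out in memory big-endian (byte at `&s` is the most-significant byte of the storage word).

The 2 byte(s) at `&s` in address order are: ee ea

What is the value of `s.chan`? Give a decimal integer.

59

[0]=0xee [1]=0xea (big-endian) → word 0xeeea
chan:6 @ bit 10 → (0xeeea>>10)&0x3f = 0x3b  ←
flags:10 @ bit 0 → (0xeeea>>0)&0x3ff = 0x2ea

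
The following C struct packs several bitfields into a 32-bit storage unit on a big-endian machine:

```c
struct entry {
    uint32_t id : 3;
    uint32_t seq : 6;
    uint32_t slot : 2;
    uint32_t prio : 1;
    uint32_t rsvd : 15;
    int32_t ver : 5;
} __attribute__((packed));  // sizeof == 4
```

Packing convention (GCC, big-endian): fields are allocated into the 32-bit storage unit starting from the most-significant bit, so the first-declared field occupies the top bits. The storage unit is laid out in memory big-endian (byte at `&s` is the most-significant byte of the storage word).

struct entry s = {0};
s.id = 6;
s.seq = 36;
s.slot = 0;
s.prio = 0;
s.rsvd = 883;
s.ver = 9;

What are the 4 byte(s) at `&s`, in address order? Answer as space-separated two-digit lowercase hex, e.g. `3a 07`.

d2 00 6e 69

id:3 = 6 → 0x6 << 29 → word 0xc0000000
seq:6 = 36 → 0x24 << 23 → word 0xd2000000
slot:2 = 0 → 0x0 << 21 → word 0xd2000000
prio:1 = 0 → 0x0 << 20 → word 0xd2000000
rsvd:15 = 883 → 0x373 << 5 → word 0xd2006e60
ver:5 = 9 → 0x9 << 0 → word 0xd2006e69
word = 0xd2006e69 → big-endian bytes:
  [0]=0xd2  [1]=0x00  [2]=0x6e  [3]=0x69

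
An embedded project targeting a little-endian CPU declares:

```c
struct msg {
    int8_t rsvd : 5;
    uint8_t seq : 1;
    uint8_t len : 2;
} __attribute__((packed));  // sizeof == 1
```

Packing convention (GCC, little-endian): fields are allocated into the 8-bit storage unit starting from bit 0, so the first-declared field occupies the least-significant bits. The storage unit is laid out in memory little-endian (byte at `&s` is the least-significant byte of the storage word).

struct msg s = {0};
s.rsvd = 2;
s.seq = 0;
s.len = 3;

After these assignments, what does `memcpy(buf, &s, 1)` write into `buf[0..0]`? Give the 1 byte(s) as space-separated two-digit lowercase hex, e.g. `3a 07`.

c2

rsvd:5 = 2 → 0x2 << 0 → word 0x02
seq:1 = 0 → 0x0 << 5 → word 0x02
len:2 = 3 → 0x3 << 6 → word 0xc2
word = 0xc2 → little-endian bytes:
  [0]=0xc2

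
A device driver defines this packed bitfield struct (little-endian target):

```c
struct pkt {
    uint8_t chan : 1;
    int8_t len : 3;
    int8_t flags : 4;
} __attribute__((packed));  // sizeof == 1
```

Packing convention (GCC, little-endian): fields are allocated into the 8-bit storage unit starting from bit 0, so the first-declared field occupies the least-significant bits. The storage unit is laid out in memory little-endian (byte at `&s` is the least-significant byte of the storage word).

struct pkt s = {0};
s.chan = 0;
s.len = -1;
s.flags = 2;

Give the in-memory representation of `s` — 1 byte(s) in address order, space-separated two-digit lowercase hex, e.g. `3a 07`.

chan (1b) val=0 bits=0x0 at bit 0: 0x00
len (3b) val=-1 bits=0x7 at bit 1: 0x0e
flags (4b) val=2 bits=0x2 at bit 4: 0x2e
word = 0x2e → little-endian bytes:
  [0]=0x2e

2e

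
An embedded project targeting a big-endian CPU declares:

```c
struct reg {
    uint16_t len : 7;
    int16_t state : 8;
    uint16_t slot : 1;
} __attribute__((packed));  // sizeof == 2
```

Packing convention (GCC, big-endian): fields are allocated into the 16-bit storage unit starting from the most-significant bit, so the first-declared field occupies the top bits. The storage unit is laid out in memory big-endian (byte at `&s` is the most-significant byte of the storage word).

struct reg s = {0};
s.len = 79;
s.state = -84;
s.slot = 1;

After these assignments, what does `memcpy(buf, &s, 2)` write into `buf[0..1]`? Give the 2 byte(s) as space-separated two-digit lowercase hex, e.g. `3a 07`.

9f 59

len (7b) val=79 bits=0x4f at bit 9: 0x9e00
state (8b) val=-84 bits=0xac at bit 1: 0x9f58
slot (1b) val=1 bits=0x1 at bit 0: 0x9f59
word = 0x9f59 → big-endian bytes:
  [0]=0x9f  [1]=0x59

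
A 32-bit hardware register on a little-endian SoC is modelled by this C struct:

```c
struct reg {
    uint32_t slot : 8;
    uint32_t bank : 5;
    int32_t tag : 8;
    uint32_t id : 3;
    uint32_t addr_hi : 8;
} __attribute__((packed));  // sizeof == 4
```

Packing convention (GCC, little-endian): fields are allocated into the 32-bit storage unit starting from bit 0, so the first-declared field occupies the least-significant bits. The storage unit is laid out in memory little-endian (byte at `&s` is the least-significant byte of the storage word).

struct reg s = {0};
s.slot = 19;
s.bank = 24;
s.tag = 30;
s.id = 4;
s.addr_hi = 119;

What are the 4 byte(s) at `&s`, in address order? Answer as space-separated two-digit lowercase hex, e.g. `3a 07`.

13 d8 83 77

slot:8 = 19 → 0x13 << 0 → word 0x00000013
bank:5 = 24 → 0x18 << 8 → word 0x00001813
tag:8 = 30 → 0x1e << 13 → word 0x0003d813
id:3 = 4 → 0x4 << 21 → word 0x0083d813
addr_hi:8 = 119 → 0x77 << 24 → word 0x7783d813
word = 0x7783d813 → little-endian bytes:
  [0]=0x13  [1]=0xd8  [2]=0x83  [3]=0x77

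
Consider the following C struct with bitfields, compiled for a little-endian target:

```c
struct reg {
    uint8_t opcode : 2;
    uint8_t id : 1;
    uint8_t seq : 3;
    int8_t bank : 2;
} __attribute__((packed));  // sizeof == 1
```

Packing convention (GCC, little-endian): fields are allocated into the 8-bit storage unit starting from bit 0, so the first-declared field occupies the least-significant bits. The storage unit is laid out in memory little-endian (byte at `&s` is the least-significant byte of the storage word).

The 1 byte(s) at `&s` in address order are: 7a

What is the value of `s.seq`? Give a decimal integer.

7

[0]=0x7a (little-endian) → word 0x7a
opcode [0+:2] = (word>>0) & 0x3 = 2
id [2+:1] = (word>>2) & 0x1 = 0
seq [3+:3] = (word>>3) & 0x7 = 7  ←
bank [6+:2] = (word>>6) & 0x3 = 1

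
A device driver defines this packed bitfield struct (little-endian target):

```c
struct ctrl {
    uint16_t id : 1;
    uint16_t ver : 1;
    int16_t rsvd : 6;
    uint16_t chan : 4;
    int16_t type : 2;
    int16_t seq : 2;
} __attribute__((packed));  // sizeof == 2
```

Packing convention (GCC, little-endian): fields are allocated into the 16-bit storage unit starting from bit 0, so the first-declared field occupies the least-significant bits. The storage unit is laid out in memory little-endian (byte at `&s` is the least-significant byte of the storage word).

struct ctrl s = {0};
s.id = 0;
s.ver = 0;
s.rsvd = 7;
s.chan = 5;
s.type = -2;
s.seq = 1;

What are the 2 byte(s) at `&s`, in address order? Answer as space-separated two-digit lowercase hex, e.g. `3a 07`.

id (1b) val=0 bits=0x0 at bit 0: 0x0000
ver (1b) val=0 bits=0x0 at bit 1: 0x0000
rsvd (6b) val=7 bits=0x7 at bit 2: 0x001c
chan (4b) val=5 bits=0x5 at bit 8: 0x051c
type (2b) val=-2 bits=0x2 at bit 12: 0x251c
seq (2b) val=1 bits=0x1 at bit 14: 0x651c
word = 0x651c → little-endian bytes:
  [0]=0x1c  [1]=0x65

1c 65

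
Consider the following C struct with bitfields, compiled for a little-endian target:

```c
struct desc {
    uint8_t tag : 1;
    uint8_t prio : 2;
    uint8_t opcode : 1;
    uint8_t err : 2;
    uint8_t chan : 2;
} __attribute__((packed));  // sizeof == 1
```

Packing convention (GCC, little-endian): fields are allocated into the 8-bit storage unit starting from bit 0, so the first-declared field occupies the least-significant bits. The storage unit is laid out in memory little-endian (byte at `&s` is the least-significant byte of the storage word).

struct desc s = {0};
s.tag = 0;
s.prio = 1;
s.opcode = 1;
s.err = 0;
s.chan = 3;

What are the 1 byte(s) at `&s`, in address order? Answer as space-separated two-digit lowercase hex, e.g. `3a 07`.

tag (1b) val=0 bits=0x0 at bit 0: 0x00
prio (2b) val=1 bits=0x1 at bit 1: 0x02
opcode (1b) val=1 bits=0x1 at bit 3: 0x0a
err (2b) val=0 bits=0x0 at bit 4: 0x0a
chan (2b) val=3 bits=0x3 at bit 6: 0xca
word = 0xca → little-endian bytes:
  [0]=0xca

ca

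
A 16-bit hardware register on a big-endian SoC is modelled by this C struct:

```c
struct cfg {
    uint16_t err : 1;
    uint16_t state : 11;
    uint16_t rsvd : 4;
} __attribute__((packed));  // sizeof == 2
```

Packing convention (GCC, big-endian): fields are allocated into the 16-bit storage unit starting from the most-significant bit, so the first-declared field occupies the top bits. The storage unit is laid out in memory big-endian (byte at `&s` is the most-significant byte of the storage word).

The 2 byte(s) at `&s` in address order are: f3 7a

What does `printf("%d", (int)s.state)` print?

[0]=0xf3 [1]=0x7a (big-endian) → word 0xf37a
err [15+:1] = (word>>15) & 0x1 = 1
state [4+:11] = (word>>4) & 0x7ff = 1847  ←
rsvd [0+:4] = (word>>0) & 0xf = 10

1847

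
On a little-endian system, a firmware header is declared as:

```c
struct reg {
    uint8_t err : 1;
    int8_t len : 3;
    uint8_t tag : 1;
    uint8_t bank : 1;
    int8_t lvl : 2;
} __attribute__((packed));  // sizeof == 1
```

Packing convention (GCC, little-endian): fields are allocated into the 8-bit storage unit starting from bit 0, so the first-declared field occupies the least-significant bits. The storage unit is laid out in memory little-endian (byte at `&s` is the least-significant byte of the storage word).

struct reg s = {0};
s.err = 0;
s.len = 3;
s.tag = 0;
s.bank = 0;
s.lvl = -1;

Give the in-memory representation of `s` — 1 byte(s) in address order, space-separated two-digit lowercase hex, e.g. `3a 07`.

err:1 = 0 → 0x0 << 0 → word 0x00
len:3 = 3 → 0x3 << 1 → word 0x06
tag:1 = 0 → 0x0 << 4 → word 0x06
bank:1 = 0 → 0x0 << 5 → word 0x06
lvl:2 = -1 → 0x3 << 6 → word 0xc6
word = 0xc6 → little-endian bytes:
  [0]=0xc6

c6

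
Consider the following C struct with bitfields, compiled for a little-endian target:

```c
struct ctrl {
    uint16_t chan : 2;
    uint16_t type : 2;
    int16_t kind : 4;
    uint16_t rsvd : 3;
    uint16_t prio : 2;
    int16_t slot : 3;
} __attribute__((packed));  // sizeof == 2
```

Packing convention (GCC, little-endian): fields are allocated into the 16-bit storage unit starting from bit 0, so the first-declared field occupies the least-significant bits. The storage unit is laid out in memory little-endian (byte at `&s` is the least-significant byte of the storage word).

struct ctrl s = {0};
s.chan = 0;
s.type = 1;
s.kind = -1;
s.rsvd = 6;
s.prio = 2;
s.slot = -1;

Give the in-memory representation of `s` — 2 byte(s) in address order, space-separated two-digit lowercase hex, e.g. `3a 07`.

chan:2 = 0 → 0x0 << 0 → word 0x0000
type:2 = 1 → 0x1 << 2 → word 0x0004
kind:4 = -1 → 0xf << 4 → word 0x00f4
rsvd:3 = 6 → 0x6 << 8 → word 0x06f4
prio:2 = 2 → 0x2 << 11 → word 0x16f4
slot:3 = -1 → 0x7 << 13 → word 0xf6f4
word = 0xf6f4 → little-endian bytes:
  [0]=0xf4  [1]=0xf6

f4 f6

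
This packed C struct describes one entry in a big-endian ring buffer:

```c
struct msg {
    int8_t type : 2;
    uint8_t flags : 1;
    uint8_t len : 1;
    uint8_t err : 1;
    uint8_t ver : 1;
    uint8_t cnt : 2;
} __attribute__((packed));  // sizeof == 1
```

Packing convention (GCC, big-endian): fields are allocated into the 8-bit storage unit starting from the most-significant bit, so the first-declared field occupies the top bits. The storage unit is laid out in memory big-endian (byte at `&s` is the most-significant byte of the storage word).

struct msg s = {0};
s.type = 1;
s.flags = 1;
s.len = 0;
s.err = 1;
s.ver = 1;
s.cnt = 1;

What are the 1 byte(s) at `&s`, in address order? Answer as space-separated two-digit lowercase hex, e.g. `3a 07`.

6d

type:2 = 1 → 0x1 << 6 → word 0x40
flags:1 = 1 → 0x1 << 5 → word 0x60
len:1 = 0 → 0x0 << 4 → word 0x60
err:1 = 1 → 0x1 << 3 → word 0x68
ver:1 = 1 → 0x1 << 2 → word 0x6c
cnt:2 = 1 → 0x1 << 0 → word 0x6d
word = 0x6d → big-endian bytes:
  [0]=0x6d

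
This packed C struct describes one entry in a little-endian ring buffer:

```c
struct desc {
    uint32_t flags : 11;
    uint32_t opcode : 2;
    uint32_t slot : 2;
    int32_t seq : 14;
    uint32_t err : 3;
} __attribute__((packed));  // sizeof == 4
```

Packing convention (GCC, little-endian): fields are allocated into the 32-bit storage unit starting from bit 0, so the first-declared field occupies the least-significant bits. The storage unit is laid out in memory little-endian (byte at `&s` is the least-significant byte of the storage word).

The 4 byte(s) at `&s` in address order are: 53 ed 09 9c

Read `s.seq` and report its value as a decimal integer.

-2029

[0]=0x53 [1]=0xed [2]=0x09 [3]=0x9c (little-endian) → word 0x9c09ed53
flags:11 @ bit 0 → (0x9c09ed53>>0)&0x7ff = 0x553
opcode:2 @ bit 11 → (0x9c09ed53>>11)&0x3 = 0x1
slot:2 @ bit 13 → (0x9c09ed53>>13)&0x3 = 0x3
seq:14 @ bit 15 → (0x9c09ed53>>15)&0x3fff = 0x3813  ←
err:3 @ bit 29 → (0x9c09ed53>>29)&0x7 = 0x4
seq signed 14b, MSB=1: 14355 - 16384 = -2029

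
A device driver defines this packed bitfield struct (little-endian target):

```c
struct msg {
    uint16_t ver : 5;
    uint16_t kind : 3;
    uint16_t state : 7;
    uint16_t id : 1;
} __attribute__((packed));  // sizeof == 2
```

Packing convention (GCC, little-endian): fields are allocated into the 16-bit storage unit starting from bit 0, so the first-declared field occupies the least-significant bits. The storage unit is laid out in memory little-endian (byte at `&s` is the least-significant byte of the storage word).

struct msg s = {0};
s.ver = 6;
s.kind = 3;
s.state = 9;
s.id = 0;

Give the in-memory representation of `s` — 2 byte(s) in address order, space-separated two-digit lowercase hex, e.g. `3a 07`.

66 09

ver:5 = 6 → 0x6 << 0 → word 0x0006
kind:3 = 3 → 0x3 << 5 → word 0x0066
state:7 = 9 → 0x9 << 8 → word 0x0966
id:1 = 0 → 0x0 << 15 → word 0x0966
word = 0x0966 → little-endian bytes:
  [0]=0x66  [1]=0x09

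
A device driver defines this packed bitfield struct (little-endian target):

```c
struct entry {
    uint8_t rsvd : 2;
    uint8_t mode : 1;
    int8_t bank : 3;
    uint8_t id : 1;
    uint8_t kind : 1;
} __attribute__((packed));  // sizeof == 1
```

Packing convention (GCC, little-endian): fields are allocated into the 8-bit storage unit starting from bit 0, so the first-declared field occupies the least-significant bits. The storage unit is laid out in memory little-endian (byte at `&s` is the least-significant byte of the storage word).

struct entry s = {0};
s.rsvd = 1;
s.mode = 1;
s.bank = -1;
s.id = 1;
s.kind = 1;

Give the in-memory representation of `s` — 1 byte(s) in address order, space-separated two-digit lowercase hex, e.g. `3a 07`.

rsvd:2 = 1 → 0x1 << 0 → word 0x01
mode:1 = 1 → 0x1 << 2 → word 0x05
bank:3 = -1 → 0x7 << 3 → word 0x3d
id:1 = 1 → 0x1 << 6 → word 0x7d
kind:1 = 1 → 0x1 << 7 → word 0xfd
word = 0xfd → little-endian bytes:
  [0]=0xfd

fd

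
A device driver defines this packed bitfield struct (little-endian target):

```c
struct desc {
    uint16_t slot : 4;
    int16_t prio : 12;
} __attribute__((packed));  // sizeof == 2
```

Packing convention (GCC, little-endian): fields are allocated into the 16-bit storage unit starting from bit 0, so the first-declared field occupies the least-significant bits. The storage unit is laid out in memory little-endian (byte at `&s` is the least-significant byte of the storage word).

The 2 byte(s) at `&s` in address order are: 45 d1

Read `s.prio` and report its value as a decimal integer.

-748

[0]=0x45 [1]=0xd1 (little-endian) → word 0xd145
slot:4 @ bit 0 → (0xd145>>0)&0xf = 0x5
prio:12 @ bit 4 → (0xd145>>4)&0xfff = 0xd14  ←
prio signed 12b, MSB=1: 3348 - 4096 = -748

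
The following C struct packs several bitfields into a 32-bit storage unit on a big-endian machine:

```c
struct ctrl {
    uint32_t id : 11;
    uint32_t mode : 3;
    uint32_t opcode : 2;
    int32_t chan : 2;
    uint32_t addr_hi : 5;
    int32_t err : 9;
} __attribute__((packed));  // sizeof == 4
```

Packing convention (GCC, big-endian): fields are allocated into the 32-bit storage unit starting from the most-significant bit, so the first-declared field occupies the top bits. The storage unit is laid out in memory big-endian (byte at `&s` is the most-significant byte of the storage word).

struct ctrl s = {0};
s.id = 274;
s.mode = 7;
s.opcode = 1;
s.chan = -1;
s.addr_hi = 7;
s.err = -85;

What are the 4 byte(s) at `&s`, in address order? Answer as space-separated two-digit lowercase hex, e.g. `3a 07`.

[21+:11] id=274 & 0x7ff = 0x112; word=0x22400000
[18+:3] mode=7 & 0x7 = 0x7; word=0x225c0000
[16+:2] opcode=1 & 0x3 = 0x1; word=0x225d0000
[14+:2] chan=-1 & 0x3 = 0x3; word=0x225dc000
[9+:5] addr_hi=7 & 0x1f = 0x7; word=0x225dce00
[0+:9] err=-85 & 0x1ff = 0x1ab; word=0x225dcfab
word = 0x225dcfab → big-endian bytes:
  [0]=0x22  [1]=0x5d  [2]=0xcf  [3]=0xab

22 5d cf ab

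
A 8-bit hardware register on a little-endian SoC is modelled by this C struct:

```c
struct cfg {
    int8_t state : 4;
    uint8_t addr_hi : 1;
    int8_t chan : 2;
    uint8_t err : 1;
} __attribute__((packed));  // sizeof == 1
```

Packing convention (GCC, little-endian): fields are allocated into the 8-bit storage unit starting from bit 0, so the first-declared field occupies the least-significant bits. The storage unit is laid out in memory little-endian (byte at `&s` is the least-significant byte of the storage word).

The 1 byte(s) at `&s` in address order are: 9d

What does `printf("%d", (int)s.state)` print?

-3

[0]=0x9d (little-endian) → word 0x9d
state [0+:4] = (word>>0) & 0xf = 13  ←
addr_hi [4+:1] = (word>>4) & 0x1 = 1
chan [5+:2] = (word>>5) & 0x3 = 0
err [7+:1] = (word>>7) & 0x1 = 1
state signed 4b, MSB=1: 13 - 16 = -3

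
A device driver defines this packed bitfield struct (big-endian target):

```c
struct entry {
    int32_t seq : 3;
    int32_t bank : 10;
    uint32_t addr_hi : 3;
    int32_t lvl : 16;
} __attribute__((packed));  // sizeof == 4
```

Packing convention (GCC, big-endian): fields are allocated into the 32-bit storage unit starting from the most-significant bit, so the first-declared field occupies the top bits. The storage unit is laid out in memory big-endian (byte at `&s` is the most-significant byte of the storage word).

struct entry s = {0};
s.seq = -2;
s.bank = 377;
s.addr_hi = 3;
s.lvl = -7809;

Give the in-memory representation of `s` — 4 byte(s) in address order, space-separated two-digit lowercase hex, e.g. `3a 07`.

cb cb e1 7f

seq:3 = -2 → 0x6 << 29 → word 0xc0000000
bank:10 = 377 → 0x179 << 19 → word 0xcbc80000
addr_hi:3 = 3 → 0x3 << 16 → word 0xcbcb0000
lvl:16 = -7809 → 0xe17f << 0 → word 0xcbcbe17f
word = 0xcbcbe17f → big-endian bytes:
  [0]=0xcb  [1]=0xcb  [2]=0xe1  [3]=0x7f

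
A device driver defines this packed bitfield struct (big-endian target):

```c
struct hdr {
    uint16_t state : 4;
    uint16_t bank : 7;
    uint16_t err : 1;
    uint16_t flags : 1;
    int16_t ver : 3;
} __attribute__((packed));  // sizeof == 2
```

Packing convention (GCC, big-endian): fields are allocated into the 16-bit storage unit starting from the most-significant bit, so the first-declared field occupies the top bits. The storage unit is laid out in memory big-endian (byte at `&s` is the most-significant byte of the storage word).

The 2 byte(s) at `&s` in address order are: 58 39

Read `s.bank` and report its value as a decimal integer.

[0]=0x58 [1]=0x39 (big-endian) → word 0x5839
state [12+:4] = (word>>12) & 0xf = 5
bank [5+:7] = (word>>5) & 0x7f = 65  ←
err [4+:1] = (word>>4) & 0x1 = 1
flags [3+:1] = (word>>3) & 0x1 = 1
ver [0+:3] = (word>>0) & 0x7 = 1

65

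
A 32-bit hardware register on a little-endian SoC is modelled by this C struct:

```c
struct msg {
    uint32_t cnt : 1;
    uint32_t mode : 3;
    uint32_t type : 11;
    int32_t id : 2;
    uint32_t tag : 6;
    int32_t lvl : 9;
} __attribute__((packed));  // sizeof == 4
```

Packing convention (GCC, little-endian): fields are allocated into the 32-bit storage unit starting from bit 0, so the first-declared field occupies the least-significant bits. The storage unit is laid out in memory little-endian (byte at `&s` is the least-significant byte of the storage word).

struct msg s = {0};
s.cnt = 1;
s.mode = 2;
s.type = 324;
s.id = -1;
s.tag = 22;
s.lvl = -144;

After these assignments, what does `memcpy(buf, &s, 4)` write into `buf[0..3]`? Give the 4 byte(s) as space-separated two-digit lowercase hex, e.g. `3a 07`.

[0+:1] cnt=1 & 0x1 = 0x1; word=0x00000001
[1+:3] mode=2 & 0x7 = 0x2; word=0x00000005
[4+:11] type=324 & 0x7ff = 0x144; word=0x00001445
[15+:2] id=-1 & 0x3 = 0x3; word=0x00019445
[17+:6] tag=22 & 0x3f = 0x16; word=0x002d9445
[23+:9] lvl=-144 & 0x1ff = 0x170; word=0xb82d9445
word = 0xb82d9445 → little-endian bytes:
  [0]=0x45  [1]=0x94  [2]=0x2d  [3]=0xb8

45 94 2d b8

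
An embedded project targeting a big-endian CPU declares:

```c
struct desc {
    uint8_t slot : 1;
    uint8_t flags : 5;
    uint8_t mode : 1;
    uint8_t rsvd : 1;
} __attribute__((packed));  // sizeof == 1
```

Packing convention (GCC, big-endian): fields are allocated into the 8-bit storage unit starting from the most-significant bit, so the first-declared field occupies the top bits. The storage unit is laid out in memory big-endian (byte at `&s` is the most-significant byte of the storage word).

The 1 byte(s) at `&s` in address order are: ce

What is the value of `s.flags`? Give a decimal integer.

[0]=0xce (big-endian) → word 0xce
slot:1 @ bit 7 → (0xce>>7)&0x1 = 0x1
flags:5 @ bit 2 → (0xce>>2)&0x1f = 0x13  ←
mode:1 @ bit 1 → (0xce>>1)&0x1 = 0x1
rsvd:1 @ bit 0 → (0xce>>0)&0x1 = 0x0

19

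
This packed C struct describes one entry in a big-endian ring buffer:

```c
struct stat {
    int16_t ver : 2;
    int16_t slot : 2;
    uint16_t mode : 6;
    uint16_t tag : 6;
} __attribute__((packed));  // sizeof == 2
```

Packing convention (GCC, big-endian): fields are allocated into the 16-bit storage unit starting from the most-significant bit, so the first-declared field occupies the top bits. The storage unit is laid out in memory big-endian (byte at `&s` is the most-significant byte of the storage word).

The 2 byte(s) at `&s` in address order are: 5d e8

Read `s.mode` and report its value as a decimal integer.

[0]=0x5d [1]=0xe8 (big-endian) → word 0x5de8
ver:2 @ bit 14 → (0x5de8>>14)&0x3 = 0x1
slot:2 @ bit 12 → (0x5de8>>12)&0x3 = 0x1
mode:6 @ bit 6 → (0x5de8>>6)&0x3f = 0x37  ←
tag:6 @ bit 0 → (0x5de8>>0)&0x3f = 0x28

55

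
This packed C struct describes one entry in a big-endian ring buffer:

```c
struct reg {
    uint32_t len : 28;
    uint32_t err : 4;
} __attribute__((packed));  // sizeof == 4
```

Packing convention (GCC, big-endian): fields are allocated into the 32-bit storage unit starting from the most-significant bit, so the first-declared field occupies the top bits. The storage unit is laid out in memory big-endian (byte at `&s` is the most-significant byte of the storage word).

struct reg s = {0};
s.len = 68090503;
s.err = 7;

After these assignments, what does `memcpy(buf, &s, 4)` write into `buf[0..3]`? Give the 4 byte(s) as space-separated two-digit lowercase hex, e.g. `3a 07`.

[4+:28] len=68090503 & 0xfffffff = 0x40efa87; word=0x40efa870
[0+:4] err=7 & 0xf = 0x7; word=0x40efa877
word = 0x40efa877 → big-endian bytes:
  [0]=0x40  [1]=0xef  [2]=0xa8  [3]=0x77

40 ef a8 77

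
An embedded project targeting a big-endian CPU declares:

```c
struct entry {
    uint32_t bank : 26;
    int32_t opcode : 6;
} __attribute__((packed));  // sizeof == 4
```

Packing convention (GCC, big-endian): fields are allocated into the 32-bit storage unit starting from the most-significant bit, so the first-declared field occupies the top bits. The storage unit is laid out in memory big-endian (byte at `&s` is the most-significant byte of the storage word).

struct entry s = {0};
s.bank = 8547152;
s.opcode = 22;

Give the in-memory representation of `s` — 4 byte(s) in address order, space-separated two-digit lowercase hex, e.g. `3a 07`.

20 9a d4 16

[6+:26] bank=8547152 & 0x3ffffff = 0x826b50; word=0x209ad400
[0+:6] opcode=22 & 0x3f = 0x16; word=0x209ad416
word = 0x209ad416 → big-endian bytes:
  [0]=0x20  [1]=0x9a  [2]=0xd4  [3]=0x16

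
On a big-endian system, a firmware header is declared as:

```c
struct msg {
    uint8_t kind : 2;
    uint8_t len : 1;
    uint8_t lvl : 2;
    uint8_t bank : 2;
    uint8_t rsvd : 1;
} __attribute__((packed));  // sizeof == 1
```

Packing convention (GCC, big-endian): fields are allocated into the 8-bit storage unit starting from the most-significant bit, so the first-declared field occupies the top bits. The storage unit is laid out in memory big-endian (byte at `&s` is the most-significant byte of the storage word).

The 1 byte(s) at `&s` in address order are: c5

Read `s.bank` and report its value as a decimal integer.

[0]=0xc5 (big-endian) → word 0xc5
kind:2 @ bit 6 → (0xc5>>6)&0x3 = 0x3
len:1 @ bit 5 → (0xc5>>5)&0x1 = 0x0
lvl:2 @ bit 3 → (0xc5>>3)&0x3 = 0x0
bank:2 @ bit 1 → (0xc5>>1)&0x3 = 0x2  ←
rsvd:1 @ bit 0 → (0xc5>>0)&0x1 = 0x1

2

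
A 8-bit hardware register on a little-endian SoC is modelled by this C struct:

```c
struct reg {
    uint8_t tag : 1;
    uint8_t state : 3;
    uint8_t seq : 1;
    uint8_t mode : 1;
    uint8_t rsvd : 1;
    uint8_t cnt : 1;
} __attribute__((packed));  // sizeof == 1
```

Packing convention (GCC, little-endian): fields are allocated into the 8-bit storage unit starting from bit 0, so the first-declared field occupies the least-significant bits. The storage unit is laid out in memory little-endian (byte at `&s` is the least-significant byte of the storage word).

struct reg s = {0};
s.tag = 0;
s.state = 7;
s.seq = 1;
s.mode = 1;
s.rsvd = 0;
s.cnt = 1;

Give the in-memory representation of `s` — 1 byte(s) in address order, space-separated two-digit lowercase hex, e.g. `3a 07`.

[0+:1] tag=0 & 0x1 = 0x0; word=0x00
[1+:3] state=7 & 0x7 = 0x7; word=0x0e
[4+:1] seq=1 & 0x1 = 0x1; word=0x1e
[5+:1] mode=1 & 0x1 = 0x1; word=0x3e
[6+:1] rsvd=0 & 0x1 = 0x0; word=0x3e
[7+:1] cnt=1 & 0x1 = 0x1; word=0xbe
word = 0xbe → little-endian bytes:
  [0]=0xbe

be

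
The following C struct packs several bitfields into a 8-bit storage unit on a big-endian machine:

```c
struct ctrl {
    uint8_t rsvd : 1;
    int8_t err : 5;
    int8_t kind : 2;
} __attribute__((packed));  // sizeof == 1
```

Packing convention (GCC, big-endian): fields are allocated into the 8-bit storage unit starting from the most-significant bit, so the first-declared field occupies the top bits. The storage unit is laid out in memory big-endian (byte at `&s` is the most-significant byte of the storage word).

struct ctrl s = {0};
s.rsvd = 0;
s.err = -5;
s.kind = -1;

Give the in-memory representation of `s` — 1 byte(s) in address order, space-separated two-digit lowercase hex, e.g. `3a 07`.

rsvd (1b) val=0 bits=0x0 at bit 7: 0x00
err (5b) val=-5 bits=0x1b at bit 2: 0x6c
kind (2b) val=-1 bits=0x3 at bit 0: 0x6f
word = 0x6f → big-endian bytes:
  [0]=0x6f

6f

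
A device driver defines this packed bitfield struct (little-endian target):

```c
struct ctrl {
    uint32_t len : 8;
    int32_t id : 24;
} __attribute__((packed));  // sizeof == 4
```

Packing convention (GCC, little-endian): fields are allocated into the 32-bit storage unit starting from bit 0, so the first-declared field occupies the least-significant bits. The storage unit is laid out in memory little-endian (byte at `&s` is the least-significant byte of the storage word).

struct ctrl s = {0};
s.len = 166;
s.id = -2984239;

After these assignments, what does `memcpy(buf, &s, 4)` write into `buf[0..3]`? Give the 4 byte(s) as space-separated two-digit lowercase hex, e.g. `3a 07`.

len:8 = 166 → 0xa6 << 0 → word 0x000000a6
id:24 = -2984239 → 0xd276d1 << 8 → word 0xd276d1a6
word = 0xd276d1a6 → little-endian bytes:
  [0]=0xa6  [1]=0xd1  [2]=0x76  [3]=0xd2

a6 d1 76 d2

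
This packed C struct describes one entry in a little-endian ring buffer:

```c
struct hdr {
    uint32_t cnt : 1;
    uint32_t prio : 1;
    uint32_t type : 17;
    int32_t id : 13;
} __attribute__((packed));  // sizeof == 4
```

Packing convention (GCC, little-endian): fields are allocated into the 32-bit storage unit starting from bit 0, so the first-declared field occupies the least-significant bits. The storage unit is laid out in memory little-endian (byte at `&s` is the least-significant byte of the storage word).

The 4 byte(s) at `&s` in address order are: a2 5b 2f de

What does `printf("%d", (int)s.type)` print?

[0]=0xa2 [1]=0x5b [2]=0x2f [3]=0xde (little-endian) → word 0xde2f5ba2
cnt [0+:1] = (word>>0) & 0x1 = 0
prio [1+:1] = (word>>1) & 0x1 = 1
type [2+:17] = (word>>2) & 0x1ffff = 120552  ←
id [19+:13] = (word>>19) & 0x1fff = 7109

120552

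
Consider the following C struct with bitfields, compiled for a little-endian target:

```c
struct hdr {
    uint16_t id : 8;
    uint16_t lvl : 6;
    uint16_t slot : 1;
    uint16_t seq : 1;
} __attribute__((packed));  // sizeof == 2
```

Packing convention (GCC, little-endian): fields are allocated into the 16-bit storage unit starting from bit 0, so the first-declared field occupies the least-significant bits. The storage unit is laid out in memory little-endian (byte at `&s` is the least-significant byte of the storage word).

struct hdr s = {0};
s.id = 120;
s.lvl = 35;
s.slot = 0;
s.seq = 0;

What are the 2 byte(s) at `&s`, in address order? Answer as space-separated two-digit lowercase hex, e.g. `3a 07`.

78 23

[0+:8] id=120 & 0xff = 0x78; word=0x0078
[8+:6] lvl=35 & 0x3f = 0x23; word=0x2378
[14+:1] slot=0 & 0x1 = 0x0; word=0x2378
[15+:1] seq=0 & 0x1 = 0x0; word=0x2378
word = 0x2378 → little-endian bytes:
  [0]=0x78  [1]=0x23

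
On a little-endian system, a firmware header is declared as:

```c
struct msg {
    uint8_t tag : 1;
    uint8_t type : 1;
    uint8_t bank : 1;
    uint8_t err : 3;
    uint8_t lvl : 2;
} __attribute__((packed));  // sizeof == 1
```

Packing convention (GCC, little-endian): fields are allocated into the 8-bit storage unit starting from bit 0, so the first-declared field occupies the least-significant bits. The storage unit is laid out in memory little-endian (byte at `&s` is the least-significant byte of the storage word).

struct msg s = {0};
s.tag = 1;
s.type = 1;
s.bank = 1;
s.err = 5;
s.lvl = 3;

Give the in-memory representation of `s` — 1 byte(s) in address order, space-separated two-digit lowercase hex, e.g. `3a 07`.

[0+:1] tag=1 & 0x1 = 0x1; word=0x01
[1+:1] type=1 & 0x1 = 0x1; word=0x03
[2+:1] bank=1 & 0x1 = 0x1; word=0x07
[3+:3] err=5 & 0x7 = 0x5; word=0x2f
[6+:2] lvl=3 & 0x3 = 0x3; word=0xef
word = 0xef → little-endian bytes:
  [0]=0xef

ef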